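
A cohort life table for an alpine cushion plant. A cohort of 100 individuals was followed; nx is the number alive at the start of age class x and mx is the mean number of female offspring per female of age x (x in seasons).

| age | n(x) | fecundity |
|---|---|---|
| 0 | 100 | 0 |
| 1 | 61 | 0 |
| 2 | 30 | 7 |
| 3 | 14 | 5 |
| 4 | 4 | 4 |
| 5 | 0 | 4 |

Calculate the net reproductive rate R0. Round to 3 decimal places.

lx = nx/n0 = nx/100: 1, 0.61, 0.3, 0.14, 0.04, 0
lx·mx by age: 0, 0, 2.1, 0.7, 0.16, 0
R0 = Σ lx·mx = 2.96 → 2.960

2.960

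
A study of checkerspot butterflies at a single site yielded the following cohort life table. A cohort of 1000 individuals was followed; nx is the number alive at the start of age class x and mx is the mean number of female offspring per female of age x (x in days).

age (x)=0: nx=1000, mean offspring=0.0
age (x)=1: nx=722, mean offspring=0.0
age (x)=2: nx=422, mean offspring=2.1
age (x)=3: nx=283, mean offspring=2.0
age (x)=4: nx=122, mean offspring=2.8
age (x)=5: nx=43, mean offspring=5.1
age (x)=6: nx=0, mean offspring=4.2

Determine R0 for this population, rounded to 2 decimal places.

lx = nx/n0 = nx/1000: 1, 0.722, 0.422, 0.283, 0.122, 0.043, 0
lx·mx by age: 0, 0, 0.8862, 0.566, 0.3416, 0.2193, 0
R0 = Σ lx·mx = 2.0131 → 2.01

2.01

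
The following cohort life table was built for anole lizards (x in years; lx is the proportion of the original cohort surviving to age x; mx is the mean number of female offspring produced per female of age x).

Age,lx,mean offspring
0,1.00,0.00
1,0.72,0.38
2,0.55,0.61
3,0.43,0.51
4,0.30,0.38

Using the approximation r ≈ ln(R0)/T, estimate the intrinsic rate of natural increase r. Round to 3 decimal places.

R0 = Σ lx·mx = 0 + 0.2736 + 0.3355 + 0.2193 + 0.114 = 0.9424
Σ x·lx·mx = 2.0585; T = 2.0585/0.9424 = 2.18432…
r ≈ ln(R0)/T = ln(0.9424)/2.18432… = -0.02716… → -0.027

-0.027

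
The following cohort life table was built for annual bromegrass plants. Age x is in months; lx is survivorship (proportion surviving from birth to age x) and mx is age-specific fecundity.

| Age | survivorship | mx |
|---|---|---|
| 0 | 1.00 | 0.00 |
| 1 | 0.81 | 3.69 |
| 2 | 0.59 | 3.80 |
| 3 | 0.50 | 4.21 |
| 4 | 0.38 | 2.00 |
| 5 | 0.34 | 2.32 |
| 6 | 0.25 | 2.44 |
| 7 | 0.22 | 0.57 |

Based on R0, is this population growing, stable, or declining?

R0 = Σ lx·mx = 0 + 2.9889 + 2.242 + 2.105 + 0.76 + 0.7888 + 0.61 + 0.1254 = 9.6201
R0 > 1, so the population is growing.

growing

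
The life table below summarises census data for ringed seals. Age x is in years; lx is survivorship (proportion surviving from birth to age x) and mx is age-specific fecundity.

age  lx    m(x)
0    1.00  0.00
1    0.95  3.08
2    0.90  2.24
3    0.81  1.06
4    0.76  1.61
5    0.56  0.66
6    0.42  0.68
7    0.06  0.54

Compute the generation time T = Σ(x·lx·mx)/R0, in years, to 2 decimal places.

lx·mx: 0, 2.926, 2.016, 0.8586, 1.2236, 0.3696, 0.2856, 0.0324 → R0 = 7.7118
x·lx·mx: 0, 2.926, 4.032, 2.5758, 4.8944, 1.848, 1.7136, 0.2268 → Σ = 18.2166
T = 18.2166 / 7.7118 = 2.362172… → 2.36

2.36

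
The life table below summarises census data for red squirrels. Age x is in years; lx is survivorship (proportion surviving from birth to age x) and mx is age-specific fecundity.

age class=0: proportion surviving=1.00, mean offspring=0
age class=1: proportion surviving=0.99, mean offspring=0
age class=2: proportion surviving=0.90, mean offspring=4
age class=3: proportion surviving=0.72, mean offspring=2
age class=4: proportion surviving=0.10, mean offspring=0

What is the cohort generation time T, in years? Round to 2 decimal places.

2.29

lx·mx: 0, 0, 3.6, 1.44, 0 → R0 = 5.04
x·lx·mx: 0, 0, 7.2, 4.32, 0 → Σ = 11.52
T = 11.52 / 5.04 = 2.285714… → 2.29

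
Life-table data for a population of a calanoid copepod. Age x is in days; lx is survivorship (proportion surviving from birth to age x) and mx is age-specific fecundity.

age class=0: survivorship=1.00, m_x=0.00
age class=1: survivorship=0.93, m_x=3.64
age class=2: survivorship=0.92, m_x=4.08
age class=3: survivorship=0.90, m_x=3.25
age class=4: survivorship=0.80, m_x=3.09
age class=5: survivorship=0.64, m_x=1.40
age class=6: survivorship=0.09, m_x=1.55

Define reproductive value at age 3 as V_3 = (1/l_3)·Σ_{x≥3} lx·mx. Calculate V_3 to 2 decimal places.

lx·mx for x ≥ 3: 2.925, 2.472, 0.896, 0.1395 → sum = 6.4325
V_3 = 6.4325 / l_3 = 6.4325 / 0.9 = 7.147222… → 7.15

7.15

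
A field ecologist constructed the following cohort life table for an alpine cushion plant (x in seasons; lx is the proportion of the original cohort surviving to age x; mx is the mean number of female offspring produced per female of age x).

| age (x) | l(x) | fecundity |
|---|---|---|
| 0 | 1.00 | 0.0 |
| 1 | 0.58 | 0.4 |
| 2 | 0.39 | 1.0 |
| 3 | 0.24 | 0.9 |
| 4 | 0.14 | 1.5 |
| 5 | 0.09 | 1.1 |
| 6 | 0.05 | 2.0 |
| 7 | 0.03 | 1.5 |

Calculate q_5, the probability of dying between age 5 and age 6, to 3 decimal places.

q_5 = (l_5 − l_6) / l_5 = (0.09 − 0.05) / 0.09
     = 0.04 / 0.09 = 0.444444… → 0.444

0.444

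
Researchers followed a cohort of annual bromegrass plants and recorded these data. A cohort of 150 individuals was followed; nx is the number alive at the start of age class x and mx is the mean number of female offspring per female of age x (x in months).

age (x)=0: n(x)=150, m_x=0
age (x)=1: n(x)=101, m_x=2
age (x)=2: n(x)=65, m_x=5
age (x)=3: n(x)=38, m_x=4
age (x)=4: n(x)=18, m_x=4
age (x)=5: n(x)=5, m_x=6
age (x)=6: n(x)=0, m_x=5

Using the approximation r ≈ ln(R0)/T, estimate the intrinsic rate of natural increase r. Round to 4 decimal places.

lx = nx/n0 = nx/150: 1, 0.67333…, 0.43333…, 0.25333…, 0.12, 0.03333…, 0
R0 = Σ lx·mx = 0 + 1.34667… + 2.16667… + 1.01333… + 0.48 + 0.2… + 0 = 5.206667…
Σ x·lx·mx = 11.64…; T = 11.64…/5.206667… = 2.2356…
r ≈ ln(R0)/T = ln(5.206667…)/2.2356… = 0.738032… → 0.7380

0.7380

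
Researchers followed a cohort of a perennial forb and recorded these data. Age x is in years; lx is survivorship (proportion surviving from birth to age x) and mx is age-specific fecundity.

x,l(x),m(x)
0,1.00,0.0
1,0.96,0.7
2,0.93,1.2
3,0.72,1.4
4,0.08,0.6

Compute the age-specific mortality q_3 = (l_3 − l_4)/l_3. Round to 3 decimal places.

0.889

q_3 = (l_3 − l_4) / l_3 = (0.72 − 0.08) / 0.72
     = 0.64 / 0.72 = 0.888889… → 0.889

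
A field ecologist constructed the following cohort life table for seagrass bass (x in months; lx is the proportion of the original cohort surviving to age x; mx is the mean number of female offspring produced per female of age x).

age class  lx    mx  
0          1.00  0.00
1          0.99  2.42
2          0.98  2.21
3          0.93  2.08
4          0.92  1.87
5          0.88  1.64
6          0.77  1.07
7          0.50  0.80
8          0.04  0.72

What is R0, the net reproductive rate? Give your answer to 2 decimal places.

lx·mx by age: 0, 2.3958, 2.1658, 1.9344, 1.7204, 1.4432, 0.8239, 0.4, 0.0288
R0 = Σ lx·mx = 10.9123 → 10.91

10.91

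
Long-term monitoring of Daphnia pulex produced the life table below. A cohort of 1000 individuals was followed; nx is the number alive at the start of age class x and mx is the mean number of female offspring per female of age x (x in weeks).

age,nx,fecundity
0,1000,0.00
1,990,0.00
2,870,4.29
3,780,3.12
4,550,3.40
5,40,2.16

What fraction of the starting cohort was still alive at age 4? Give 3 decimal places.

0.550

l_4 = n_4/n_0 = 550/1000 = 0.55 → 0.550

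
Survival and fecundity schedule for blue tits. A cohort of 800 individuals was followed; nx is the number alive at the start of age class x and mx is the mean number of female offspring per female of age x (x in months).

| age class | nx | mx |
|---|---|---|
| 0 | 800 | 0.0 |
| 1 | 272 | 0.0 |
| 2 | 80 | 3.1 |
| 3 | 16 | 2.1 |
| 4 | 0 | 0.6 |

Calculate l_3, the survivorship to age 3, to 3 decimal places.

0.020

l_3 = n_3/n_0 = 16/800 = 0.02 → 0.020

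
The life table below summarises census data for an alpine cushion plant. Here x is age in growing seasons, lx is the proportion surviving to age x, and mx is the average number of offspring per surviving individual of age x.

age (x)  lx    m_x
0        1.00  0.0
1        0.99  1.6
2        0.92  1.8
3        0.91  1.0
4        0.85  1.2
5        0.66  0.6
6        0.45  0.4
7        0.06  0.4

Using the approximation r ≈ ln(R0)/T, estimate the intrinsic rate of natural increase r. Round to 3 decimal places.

R0 = Σ lx·mx = 0 + 1.584 + 1.656 + 0.91 + 1.02 + 0.396 + 0.18 + 0.024 = 5.77
Σ x·lx·mx = 14.934; T = 14.934/5.77 = 2.58821…
r ≈ ln(R0)/T = ln(5.77)/2.58821… = 0.67717… → 0.677

0.677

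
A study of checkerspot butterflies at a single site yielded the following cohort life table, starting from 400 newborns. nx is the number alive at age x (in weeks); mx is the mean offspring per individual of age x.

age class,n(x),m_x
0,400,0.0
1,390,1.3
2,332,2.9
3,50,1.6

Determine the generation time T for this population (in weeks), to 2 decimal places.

lx = nx/n0 = nx/400: 1, 0.975, 0.83, 0.125
lx·mx: 0, 1.2675, 2.407, 0.2 → R0 = 3.8745
x·lx·mx: 0, 1.2675, 4.814, 0.6 → Σ = 6.6815
T = 6.6815 / 3.8745 = 1.724481… → 1.72

1.72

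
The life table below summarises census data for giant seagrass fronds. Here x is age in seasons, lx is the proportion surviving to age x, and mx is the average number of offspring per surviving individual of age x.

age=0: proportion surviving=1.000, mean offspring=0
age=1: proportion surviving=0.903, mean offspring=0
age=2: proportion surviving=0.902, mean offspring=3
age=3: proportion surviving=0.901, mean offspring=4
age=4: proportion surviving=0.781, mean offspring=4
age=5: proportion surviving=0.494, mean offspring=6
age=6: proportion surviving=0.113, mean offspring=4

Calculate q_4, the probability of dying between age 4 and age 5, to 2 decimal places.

q_4 = (l_4 − l_5) / l_4 = (0.781 − 0.494) / 0.781
     = 0.287 / 0.781 = 0.367478… → 0.37

0.37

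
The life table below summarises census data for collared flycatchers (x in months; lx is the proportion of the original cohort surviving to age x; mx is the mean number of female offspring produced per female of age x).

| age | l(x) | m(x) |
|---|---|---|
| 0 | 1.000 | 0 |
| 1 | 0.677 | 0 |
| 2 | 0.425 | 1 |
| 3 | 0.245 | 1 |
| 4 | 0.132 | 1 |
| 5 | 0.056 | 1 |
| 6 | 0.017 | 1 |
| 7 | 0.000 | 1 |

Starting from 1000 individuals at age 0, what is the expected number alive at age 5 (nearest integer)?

Expected survivors = N0 · l_5 = 1000 × 0.056 = 56 → 56

56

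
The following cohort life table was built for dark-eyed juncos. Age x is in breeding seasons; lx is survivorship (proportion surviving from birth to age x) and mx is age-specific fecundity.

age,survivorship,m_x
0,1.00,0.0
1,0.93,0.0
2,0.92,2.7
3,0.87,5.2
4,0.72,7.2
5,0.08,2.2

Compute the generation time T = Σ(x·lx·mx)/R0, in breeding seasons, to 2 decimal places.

lx·mx: 0, 0, 2.484, 4.524, 5.184, 0.176 → R0 = 12.368
x·lx·mx: 0, 0, 4.968, 13.572, 20.736, 0.88 → Σ = 40.156
T = 40.156 / 12.368 = 3.246766… → 3.25

3.25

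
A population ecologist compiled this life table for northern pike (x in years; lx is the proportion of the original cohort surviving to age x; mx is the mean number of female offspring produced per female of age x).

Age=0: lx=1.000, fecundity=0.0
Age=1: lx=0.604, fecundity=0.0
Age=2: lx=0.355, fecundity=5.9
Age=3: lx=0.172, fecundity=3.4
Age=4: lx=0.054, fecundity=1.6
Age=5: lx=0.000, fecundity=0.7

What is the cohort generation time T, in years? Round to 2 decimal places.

lx·mx: 0, 0, 2.0945, 0.5848, 0.0864, 0 → R0 = 2.7657
x·lx·mx: 0, 0, 4.189, 1.7544, 0.3456, 0 → Σ = 6.289
T = 6.289 / 2.7657 = 2.273927… → 2.27

2.27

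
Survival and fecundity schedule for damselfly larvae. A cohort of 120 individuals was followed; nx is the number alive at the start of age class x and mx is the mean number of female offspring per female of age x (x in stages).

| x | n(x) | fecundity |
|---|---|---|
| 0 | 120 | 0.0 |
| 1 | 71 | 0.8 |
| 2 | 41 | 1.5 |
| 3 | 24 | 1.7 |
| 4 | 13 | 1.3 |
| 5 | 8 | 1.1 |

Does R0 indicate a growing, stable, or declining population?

growing

lx = nx/n0 = nx/120: 1, 0.59167…, 0.34167…, 0.2, 0.10833…, 0.06667…
R0 = Σ lx·mx = 0 + 0.473333… + 0.5125… + 0.34 + 0.140833… + 0.073333… = 1.54…
R0 > 1, so the population is growing.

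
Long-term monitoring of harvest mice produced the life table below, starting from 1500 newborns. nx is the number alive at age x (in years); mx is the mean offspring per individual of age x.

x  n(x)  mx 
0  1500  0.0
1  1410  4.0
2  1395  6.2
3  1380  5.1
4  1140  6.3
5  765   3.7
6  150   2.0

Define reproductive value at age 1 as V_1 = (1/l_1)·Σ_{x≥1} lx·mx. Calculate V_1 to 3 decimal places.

22.439

lx = nx/n0 = nx/1500: 1, 0.94, 0.93, 0.92, 0.76, 0.51, 0.1
lx·mx for x ≥ 1: 3.76, 5.766, 4.692, 4.788, 1.887, 0.2 → sum = 21.093
V_1 = 21.093 / l_1 = 21.093 / 0.94 = 22.439362… → 22.439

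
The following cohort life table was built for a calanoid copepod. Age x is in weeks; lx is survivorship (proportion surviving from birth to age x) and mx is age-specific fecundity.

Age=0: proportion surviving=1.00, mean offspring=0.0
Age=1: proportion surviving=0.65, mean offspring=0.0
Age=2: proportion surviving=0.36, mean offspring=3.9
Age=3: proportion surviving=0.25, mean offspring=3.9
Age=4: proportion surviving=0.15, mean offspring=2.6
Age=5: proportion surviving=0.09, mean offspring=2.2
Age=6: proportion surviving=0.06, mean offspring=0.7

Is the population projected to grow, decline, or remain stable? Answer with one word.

growing

R0 = Σ lx·mx = 0 + 0 + 1.404 + 0.975 + 0.39 + 0.198 + 0.042 = 3.009
R0 > 1, so the population is growing.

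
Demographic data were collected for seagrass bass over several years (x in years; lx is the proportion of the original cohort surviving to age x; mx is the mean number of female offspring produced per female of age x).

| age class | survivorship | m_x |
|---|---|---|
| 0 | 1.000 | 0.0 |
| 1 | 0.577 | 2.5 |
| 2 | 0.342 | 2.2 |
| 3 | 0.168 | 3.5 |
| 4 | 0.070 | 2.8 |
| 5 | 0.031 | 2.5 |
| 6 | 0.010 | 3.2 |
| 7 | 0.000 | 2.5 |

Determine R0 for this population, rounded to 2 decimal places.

3.09

lx·mx by age: 0, 1.4425, 0.7524, 0.588, 0.196, 0.0775, 0.032, 0
R0 = Σ lx·mx = 3.0884 → 3.09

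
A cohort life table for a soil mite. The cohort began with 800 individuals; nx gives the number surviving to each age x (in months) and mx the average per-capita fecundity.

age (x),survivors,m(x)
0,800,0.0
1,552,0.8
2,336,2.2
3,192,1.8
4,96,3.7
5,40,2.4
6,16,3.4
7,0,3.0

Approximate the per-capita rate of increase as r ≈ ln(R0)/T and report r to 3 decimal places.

lx = nx/n0 = nx/800: 1, 0.69, 0.42, 0.24, 0.12, 0.05, 0.02, 0
R0 = Σ lx·mx = 0 + 0.552 + 0.924 + 0.432 + 0.444 + 0.12 + 0.068 + 0 = 2.54
Σ x·lx·mx = 6.48; T = 6.48/2.54 = 2.55118…
r ≈ ln(R0)/T = ln(2.54)/2.55118… = 0.36539… → 0.365

0.365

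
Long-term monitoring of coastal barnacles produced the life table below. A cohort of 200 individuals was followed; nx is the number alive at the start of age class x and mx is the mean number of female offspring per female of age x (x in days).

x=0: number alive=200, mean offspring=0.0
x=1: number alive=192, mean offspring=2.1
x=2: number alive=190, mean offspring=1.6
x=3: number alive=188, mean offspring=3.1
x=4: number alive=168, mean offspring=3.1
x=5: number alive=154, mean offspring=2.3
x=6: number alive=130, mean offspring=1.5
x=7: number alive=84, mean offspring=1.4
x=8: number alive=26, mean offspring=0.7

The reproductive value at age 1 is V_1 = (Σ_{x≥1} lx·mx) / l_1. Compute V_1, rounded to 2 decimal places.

lx = nx/n0 = nx/200: 1, 0.96, 0.95, 0.94, 0.84, 0.77, 0.65, 0.42, 0.13
lx·mx for x ≥ 1: 2.016, 1.52, 2.914, 2.604, 1.771, 0.975, 0.588, 0.091 → sum = 12.479
V_1 = 12.479 / l_1 = 12.479 / 0.96 = 12.998958… → 13.00

13.00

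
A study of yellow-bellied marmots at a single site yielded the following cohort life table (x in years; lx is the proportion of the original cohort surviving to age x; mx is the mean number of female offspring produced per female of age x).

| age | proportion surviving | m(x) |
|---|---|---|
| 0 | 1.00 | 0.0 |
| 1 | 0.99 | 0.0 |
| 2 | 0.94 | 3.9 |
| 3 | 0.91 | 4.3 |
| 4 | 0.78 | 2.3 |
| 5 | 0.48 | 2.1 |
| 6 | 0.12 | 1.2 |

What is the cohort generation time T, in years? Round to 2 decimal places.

3.05

lx·mx: 0, 0, 3.666, 3.913, 1.794, 1.008, 0.144 → R0 = 10.525
x·lx·mx: 0, 0, 7.332, 11.739, 7.176, 5.04, 0.864 → Σ = 32.151
T = 32.151 / 10.525 = 3.054727… → 3.05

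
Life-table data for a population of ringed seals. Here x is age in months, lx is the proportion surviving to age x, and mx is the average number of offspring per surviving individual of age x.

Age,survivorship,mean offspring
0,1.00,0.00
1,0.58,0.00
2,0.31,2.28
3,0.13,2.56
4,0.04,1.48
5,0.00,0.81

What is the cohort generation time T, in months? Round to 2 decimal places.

lx·mx: 0, 0, 0.7068, 0.3328, 0.0592, 0 → R0 = 1.0988
x·lx·mx: 0, 0, 1.4136, 0.9984, 0.2368, 0 → Σ = 2.6488
T = 2.6488 / 1.0988 = 2.41063… → 2.41

2.41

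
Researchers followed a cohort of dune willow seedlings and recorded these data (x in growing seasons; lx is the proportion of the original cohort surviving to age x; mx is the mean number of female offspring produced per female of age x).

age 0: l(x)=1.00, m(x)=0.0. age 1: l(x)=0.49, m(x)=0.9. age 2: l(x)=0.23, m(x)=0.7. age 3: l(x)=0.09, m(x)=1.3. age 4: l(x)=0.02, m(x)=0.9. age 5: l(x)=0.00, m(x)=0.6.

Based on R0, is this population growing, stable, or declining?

R0 = Σ lx·mx = 0 + 0.441 + 0.161 + 0.117 + 0.018 + 0 = 0.737
R0 < 1, so the population is declining.

declining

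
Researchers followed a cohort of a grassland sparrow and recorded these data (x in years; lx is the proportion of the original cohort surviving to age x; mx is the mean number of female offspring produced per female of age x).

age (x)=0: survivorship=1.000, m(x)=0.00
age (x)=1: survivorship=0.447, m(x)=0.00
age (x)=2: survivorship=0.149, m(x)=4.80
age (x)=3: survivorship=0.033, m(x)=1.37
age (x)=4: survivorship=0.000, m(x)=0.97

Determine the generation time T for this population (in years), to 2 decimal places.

2.06

lx·mx: 0, 0, 0.7152, 0.04521, 0 → R0 = 0.76041
x·lx·mx: 0, 0, 1.4304, 0.13563, 0 → Σ = 1.56603
T = 1.56603 / 0.76041 = 2.059455… → 2.06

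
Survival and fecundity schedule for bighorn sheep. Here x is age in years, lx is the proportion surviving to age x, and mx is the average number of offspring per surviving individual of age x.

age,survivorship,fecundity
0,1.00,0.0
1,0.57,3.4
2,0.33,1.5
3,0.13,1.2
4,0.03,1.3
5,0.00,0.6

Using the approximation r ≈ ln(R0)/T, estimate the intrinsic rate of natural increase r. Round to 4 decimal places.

0.7149

R0 = Σ lx·mx = 0 + 1.938 + 0.495 + 0.156 + 0.039 + 0 = 2.628
Σ x·lx·mx = 3.552; T = 3.552/2.628 = 1.3516…
r ≈ ln(R0)/T = ln(2.628)/1.3516… = 0.714875… → 0.7149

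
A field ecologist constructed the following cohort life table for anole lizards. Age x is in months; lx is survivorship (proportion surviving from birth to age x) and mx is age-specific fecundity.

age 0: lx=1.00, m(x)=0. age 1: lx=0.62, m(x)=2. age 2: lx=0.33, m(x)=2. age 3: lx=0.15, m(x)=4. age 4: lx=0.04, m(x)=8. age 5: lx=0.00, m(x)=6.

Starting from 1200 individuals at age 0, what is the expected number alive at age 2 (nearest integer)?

396

Expected survivors = N0 · l_2 = 1200 × 0.33 = 396 → 396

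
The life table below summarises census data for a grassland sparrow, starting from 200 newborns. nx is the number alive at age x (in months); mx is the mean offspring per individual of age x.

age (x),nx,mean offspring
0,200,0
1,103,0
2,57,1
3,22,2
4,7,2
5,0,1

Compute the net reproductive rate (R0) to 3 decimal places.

lx = nx/n0 = nx/200: 1, 0.515, 0.285, 0.11, 0.035, 0
lx·mx by age: 0, 0, 0.285, 0.22, 0.07, 0
R0 = Σ lx·mx = 0.575 → 0.575

0.575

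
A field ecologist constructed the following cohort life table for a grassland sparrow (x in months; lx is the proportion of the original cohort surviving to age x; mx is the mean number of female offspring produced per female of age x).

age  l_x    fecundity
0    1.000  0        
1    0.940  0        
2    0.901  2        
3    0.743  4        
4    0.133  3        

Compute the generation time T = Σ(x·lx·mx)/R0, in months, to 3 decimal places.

2.729

lx·mx: 0, 0, 1.802, 2.972, 0.399 → R0 = 5.173
x·lx·mx: 0, 0, 3.604, 8.916, 1.596 → Σ = 14.116
T = 14.116 / 5.173 = 2.728784… → 2.729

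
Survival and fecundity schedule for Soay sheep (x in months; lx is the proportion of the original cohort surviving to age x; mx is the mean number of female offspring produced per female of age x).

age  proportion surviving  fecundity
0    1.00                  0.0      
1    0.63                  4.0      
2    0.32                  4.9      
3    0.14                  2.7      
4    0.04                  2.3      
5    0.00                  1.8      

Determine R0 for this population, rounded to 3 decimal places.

4.558

lx·mx by age: 0, 2.52, 1.568, 0.378, 0.092, 0
R0 = Σ lx·mx = 4.558 → 4.558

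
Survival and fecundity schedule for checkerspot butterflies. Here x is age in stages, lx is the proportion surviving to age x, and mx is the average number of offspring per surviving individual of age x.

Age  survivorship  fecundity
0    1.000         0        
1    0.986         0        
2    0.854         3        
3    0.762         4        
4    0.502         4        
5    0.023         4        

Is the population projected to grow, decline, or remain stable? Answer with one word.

R0 = Σ lx·mx = 0 + 0 + 2.562 + 3.048 + 2.008 + 0.092 = 7.71
R0 > 1, so the population is growing.

growing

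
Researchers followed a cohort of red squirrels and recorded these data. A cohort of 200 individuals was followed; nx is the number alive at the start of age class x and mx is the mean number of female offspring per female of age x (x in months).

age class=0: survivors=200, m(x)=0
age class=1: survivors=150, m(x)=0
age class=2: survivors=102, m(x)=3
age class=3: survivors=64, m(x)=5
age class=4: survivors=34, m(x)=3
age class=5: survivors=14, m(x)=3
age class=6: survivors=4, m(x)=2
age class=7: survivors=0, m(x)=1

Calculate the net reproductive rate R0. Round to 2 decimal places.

3.89

lx = nx/n0 = nx/200: 1, 0.75, 0.51, 0.32, 0.17, 0.07, 0.02, 0
lx·mx by age: 0, 0, 1.53, 1.6, 0.51, 0.21, 0.04, 0
R0 = Σ lx·mx = 3.89 → 3.89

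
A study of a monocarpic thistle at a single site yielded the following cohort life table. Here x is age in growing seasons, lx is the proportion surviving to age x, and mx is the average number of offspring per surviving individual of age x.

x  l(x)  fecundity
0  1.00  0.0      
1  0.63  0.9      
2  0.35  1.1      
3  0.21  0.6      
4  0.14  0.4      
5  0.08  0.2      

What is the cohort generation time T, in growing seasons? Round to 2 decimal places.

lx·mx: 0, 0.567, 0.385, 0.126, 0.056, 0.016 → R0 = 1.15
x·lx·mx: 0, 0.567, 0.77, 0.378, 0.224, 0.08 → Σ = 2.019
T = 2.019 / 1.15 = 1.755652… → 1.76

1.76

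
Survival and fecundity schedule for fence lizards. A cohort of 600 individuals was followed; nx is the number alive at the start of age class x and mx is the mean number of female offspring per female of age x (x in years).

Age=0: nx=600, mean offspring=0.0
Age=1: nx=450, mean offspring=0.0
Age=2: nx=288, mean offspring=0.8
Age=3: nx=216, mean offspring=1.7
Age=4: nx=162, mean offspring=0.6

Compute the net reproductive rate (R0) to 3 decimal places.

lx = nx/n0 = nx/600: 1, 0.75, 0.48, 0.36, 0.27
lx·mx by age: 0, 0, 0.384, 0.612, 0.162
R0 = Σ lx·mx = 1.158 → 1.158

1.158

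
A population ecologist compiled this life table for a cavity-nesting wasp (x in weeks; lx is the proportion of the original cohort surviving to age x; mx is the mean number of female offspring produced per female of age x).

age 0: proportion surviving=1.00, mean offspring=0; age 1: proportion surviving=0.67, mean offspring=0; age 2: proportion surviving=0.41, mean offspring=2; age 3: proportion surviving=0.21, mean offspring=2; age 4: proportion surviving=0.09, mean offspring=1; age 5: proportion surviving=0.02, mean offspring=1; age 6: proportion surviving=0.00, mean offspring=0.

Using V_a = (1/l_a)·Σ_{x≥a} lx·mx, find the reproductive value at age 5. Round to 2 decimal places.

1.00

lx·mx for x ≥ 5: 0.02, 0 → sum = 0.02
V_5 = 0.02 / l_5 = 0.02 / 0.02 = 1 → 1.00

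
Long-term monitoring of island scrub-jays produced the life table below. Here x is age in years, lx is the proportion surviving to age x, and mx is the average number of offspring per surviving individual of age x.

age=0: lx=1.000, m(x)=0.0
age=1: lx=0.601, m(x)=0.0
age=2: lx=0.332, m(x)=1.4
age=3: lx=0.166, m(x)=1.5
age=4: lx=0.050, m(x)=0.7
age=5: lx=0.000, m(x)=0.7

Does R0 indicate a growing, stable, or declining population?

declining

R0 = Σ lx·mx = 0 + 0 + 0.4648 + 0.249 + 0.035 + 0 = 0.7488
R0 < 1, so the population is declining.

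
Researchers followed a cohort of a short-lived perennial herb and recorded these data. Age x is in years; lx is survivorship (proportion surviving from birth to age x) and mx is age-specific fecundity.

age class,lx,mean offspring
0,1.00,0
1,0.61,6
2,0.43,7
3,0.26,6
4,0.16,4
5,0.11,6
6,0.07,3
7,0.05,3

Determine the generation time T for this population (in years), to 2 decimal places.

lx·mx: 0, 3.66, 3.01, 1.56, 0.64, 0.66, 0.21, 0.15 → R0 = 9.89
x·lx·mx: 0, 3.66, 6.02, 4.68, 2.56, 3.3, 1.26, 1.05 → Σ = 22.53
T = 22.53 / 9.89 = 2.278059… → 2.28

2.28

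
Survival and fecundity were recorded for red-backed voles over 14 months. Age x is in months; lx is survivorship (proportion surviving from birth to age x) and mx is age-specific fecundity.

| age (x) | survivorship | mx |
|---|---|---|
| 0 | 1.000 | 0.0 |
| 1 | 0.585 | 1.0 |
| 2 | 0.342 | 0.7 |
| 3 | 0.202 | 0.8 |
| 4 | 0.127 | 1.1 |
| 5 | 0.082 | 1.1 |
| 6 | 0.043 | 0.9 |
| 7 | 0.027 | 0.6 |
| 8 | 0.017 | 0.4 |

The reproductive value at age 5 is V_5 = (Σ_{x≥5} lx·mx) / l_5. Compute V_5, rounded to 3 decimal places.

1.852

lx·mx for x ≥ 5: 0.0902, 0.0387, 0.0162, 0.0068 → sum = 0.1519
V_5 = 0.1519 / l_5 = 0.1519 / 0.082 = 1.852439… → 1.852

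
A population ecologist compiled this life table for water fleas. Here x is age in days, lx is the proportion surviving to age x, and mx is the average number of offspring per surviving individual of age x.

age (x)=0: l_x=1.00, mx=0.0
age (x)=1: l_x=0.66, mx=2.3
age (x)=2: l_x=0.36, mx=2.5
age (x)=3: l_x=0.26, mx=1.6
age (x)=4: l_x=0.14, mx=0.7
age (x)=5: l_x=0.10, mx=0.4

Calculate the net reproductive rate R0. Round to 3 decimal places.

2.972

lx·mx by age: 0, 1.518, 0.9, 0.416, 0.098, 0.04
R0 = Σ lx·mx = 2.972 → 2.972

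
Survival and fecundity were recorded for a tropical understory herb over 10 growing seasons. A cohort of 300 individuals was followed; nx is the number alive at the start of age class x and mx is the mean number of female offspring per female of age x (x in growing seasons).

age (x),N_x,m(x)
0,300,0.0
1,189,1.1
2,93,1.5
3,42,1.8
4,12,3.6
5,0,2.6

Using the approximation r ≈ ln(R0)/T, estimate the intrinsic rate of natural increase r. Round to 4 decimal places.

0.2318

lx = nx/n0 = nx/300: 1, 0.63, 0.31, 0.14, 0.04, 0
R0 = Σ lx·mx = 0 + 0.693 + 0.465 + 0.252 + 0.144 + 0 = 1.554
Σ x·lx·mx = 2.955; T = 2.955/1.554 = 1.90154…
r ≈ ln(R0)/T = ln(1.554)/1.90154… = 0.231829… → 0.2318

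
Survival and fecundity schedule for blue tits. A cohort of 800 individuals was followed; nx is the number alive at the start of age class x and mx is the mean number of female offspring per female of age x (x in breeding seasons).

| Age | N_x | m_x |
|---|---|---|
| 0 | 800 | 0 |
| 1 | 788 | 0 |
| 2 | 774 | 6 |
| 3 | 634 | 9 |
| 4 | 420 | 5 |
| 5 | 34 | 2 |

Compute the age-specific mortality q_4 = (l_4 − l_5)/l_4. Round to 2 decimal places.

0.92

lx = nx/n0 = nx/800: 1, 0.985, 0.9675, 0.7925, 0.525, 0.0425
q_4 = (l_4 − l_5) / l_4 = (0.525 − 0.0425) / 0.525
     = 0.4825 / 0.525 = 0.919048… → 0.92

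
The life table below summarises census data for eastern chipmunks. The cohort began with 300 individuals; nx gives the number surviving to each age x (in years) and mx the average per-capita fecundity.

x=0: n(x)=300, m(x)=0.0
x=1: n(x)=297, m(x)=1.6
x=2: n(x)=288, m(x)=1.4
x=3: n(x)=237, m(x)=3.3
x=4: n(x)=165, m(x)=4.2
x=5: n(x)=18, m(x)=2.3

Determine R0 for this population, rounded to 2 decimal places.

lx = nx/n0 = nx/300: 1, 0.99, 0.96, 0.79, 0.55, 0.06
lx·mx by age: 0, 1.584, 1.344, 2.607, 2.31, 0.138
R0 = Σ lx·mx = 7.983 → 7.98

7.98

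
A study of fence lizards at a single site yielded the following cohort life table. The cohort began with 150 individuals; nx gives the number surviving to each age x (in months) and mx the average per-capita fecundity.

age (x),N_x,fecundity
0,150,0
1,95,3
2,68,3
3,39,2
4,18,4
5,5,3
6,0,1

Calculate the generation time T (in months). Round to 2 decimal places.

lx = nx/n0 = nx/150: 1, 0.63333…, 0.45333…, 0.26, 0.12, 0.03333…, 0
lx·mx: 0, 1.9…, 1.36…, 0.52, 0.48, 0.1…, 0 → R0 = 4.36…
x·lx·mx: 0, 1.9…, 2.72…, 1.56, 1.92, 0.5…, 0 → Σ = 8.6…
T = 8.6… / 4.36… = 1.972477… → 1.97

1.97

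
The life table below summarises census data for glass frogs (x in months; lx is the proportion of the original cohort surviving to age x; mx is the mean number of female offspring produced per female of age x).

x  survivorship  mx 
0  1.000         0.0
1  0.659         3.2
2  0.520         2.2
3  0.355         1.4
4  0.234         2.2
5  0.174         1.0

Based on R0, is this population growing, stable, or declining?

R0 = Σ lx·mx = 0 + 2.1088 + 1.144 + 0.497 + 0.5148 + 0.174 = 4.4386
R0 > 1, so the population is growing.

growing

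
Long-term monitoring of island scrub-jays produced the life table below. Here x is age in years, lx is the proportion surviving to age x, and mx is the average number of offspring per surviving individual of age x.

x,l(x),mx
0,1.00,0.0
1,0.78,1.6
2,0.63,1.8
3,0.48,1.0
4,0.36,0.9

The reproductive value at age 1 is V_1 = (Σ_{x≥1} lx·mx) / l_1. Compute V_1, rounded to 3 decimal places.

4.085

lx·mx for x ≥ 1: 1.248, 1.134, 0.48, 0.324 → sum = 3.186
V_1 = 3.186 / l_1 = 3.186 / 0.78 = 4.084615… → 4.085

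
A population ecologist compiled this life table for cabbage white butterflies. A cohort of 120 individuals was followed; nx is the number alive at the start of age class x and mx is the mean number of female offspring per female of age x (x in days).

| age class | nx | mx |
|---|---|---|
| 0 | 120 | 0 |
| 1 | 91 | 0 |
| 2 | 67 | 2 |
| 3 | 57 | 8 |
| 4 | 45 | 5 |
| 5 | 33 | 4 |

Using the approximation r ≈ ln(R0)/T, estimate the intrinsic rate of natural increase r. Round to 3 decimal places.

lx = nx/n0 = nx/120: 1, 0.75833…, 0.55833…, 0.475, 0.375, 0.275
R0 = Σ lx·mx = 0 + 0 + 1.11667… + 3.8 + 1.875 + 1.1 = 7.891667…
Σ x·lx·mx = 26.633333…; T = 26.633333…/7.891667… = 3.37487…
r ≈ ln(R0)/T = ln(7.891667…)/3.37487… = 0.61212… → 0.612

0.612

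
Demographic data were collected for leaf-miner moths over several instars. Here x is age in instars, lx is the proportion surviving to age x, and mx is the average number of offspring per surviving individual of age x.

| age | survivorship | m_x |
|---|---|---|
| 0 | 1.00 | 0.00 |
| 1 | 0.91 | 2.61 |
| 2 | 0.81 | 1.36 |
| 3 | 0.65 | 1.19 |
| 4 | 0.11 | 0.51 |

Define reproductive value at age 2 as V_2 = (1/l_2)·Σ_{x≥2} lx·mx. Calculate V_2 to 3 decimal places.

lx·mx for x ≥ 2: 1.1016, 0.7735, 0.0561 → sum = 1.9312
V_2 = 1.9312 / l_2 = 1.9312 / 0.81 = 2.384198… → 2.384

2.384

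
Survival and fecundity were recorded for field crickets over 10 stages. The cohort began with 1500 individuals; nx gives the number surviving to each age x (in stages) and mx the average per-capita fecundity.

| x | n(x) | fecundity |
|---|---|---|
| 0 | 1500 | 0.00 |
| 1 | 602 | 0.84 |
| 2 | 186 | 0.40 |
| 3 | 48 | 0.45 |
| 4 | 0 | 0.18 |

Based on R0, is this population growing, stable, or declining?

declining

lx = nx/n0 = nx/1500: 1, 0.40133…, 0.124, 0.032, 0
R0 = Σ lx·mx = 0 + 0.33712… + 0.0496 + 0.0144 + 0 = 0.40112…
R0 < 1, so the population is declining.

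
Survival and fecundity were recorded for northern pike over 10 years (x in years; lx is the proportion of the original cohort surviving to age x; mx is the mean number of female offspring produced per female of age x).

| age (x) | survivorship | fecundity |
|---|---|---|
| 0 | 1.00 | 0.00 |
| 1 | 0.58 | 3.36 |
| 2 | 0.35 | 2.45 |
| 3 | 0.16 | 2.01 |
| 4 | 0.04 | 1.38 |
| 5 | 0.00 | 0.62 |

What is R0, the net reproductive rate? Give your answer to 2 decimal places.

3.18

lx·mx by age: 0, 1.9488, 0.8575, 0.3216, 0.0552, 0
R0 = Σ lx·mx = 3.1831 → 3.18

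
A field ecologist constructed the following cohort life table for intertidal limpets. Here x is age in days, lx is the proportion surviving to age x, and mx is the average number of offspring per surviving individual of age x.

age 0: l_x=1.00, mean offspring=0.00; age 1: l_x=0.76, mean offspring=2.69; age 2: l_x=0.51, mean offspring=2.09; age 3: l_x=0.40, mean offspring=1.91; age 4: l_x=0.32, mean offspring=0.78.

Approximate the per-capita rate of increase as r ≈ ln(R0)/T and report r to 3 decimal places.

0.783

R0 = Σ lx·mx = 0 + 2.0444 + 1.0659 + 0.764 + 0.2496 = 4.1239
Σ x·lx·mx = 7.4666; T = 7.4666/4.1239 = 1.81057…
r ≈ ln(R0)/T = ln(4.1239)/1.81057… = 0.78252… → 0.783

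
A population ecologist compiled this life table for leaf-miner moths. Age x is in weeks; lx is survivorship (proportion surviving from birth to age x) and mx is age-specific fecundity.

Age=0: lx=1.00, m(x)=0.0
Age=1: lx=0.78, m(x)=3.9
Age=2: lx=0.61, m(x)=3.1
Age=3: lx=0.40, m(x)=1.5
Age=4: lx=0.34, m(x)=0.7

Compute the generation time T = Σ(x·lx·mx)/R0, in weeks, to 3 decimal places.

1.659

lx·mx: 0, 3.042, 1.891, 0.6, 0.238 → R0 = 5.771
x·lx·mx: 0, 3.042, 3.782, 1.8, 0.952 → Σ = 9.576
T = 9.576 / 5.771 = 1.659331… → 1.659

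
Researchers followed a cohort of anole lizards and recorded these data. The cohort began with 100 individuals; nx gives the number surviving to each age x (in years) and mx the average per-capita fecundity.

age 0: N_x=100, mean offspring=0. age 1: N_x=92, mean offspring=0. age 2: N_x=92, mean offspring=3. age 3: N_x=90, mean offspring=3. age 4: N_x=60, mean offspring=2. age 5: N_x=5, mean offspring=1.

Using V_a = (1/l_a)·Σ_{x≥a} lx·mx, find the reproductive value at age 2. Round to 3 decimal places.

7.293

lx = nx/n0 = nx/100: 1, 0.92, 0.92, 0.9, 0.6, 0.05
lx·mx for x ≥ 2: 2.76, 2.7, 1.2, 0.05 → sum = 6.71
V_2 = 6.71 / l_2 = 6.71 / 0.92 = 7.293478… → 7.293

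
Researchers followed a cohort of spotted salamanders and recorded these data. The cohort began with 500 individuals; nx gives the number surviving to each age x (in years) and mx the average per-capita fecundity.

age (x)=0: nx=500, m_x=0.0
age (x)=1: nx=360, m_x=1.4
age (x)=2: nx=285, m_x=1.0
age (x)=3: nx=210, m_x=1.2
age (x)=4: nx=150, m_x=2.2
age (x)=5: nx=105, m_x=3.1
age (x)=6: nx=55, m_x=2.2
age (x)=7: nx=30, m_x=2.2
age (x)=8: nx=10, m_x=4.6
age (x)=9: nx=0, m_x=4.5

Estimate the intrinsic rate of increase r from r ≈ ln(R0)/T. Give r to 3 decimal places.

0.411

lx = nx/n0 = nx/500: 1, 0.72, 0.57, 0.42, 0.3, 0.21, 0.11, 0.06, 0.02, 0
R0 = Σ lx·mx = 0 + 1.008 + 0.57 + 0.504 + 0.66 + 0.651 + 0.242 + 0.132 + 0.092 + 0 = 3.859
Σ x·lx·mx = 12.667; T = 12.667/3.859 = 3.28246…
r ≈ ln(R0)/T = ln(3.859)/3.28246… = 0.4114… → 0.411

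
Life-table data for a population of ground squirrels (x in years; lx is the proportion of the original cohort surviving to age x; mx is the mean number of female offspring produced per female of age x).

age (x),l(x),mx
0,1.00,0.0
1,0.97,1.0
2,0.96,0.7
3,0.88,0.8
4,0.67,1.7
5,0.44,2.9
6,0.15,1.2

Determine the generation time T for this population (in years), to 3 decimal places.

lx·mx: 0, 0.97, 0.672, 0.704, 1.139, 1.276, 0.18 → R0 = 4.941
x·lx·mx: 0, 0.97, 1.344, 2.112, 4.556, 6.38, 1.08 → Σ = 16.442
T = 16.442 / 4.941 = 3.327666… → 3.328

3.328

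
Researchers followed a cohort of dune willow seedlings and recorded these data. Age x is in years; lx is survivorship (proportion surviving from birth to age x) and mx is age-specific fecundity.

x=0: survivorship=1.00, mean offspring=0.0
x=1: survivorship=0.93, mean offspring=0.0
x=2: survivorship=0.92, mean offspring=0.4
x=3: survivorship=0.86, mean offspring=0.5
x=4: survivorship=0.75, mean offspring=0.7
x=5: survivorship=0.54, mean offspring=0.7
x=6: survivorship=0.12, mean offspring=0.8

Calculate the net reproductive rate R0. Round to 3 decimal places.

lx·mx by age: 0, 0, 0.368, 0.43, 0.525, 0.378, 0.096
R0 = Σ lx·mx = 1.797 → 1.797

1.797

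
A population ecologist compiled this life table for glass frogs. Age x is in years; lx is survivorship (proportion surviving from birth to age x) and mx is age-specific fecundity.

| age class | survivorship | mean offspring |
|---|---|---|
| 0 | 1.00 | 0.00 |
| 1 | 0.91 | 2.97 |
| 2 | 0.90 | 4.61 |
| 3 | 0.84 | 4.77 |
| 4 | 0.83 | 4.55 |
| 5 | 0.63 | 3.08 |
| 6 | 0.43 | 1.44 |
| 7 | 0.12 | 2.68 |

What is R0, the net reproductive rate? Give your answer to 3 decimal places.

17.516

lx·mx by age: 0, 2.7027, 4.149, 4.0068, 3.7765, 1.9404, 0.6192, 0.3216
R0 = Σ lx·mx = 17.5162 → 17.516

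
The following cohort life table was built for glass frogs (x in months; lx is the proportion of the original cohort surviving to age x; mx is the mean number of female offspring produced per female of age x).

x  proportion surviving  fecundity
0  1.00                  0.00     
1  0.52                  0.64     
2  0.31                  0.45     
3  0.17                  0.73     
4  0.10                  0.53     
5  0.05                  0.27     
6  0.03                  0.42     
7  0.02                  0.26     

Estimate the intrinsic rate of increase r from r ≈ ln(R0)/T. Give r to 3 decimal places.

-0.190

R0 = Σ lx·mx = 0 + 0.3328 + 0.1395 + 0.1241 + 0.053 + 0.0135 + 0.0126 + 0.0052 = 0.6807
Σ x·lx·mx = 1.3756; T = 1.3756/0.6807 = 2.02086…
r ≈ ln(R0)/T = ln(0.6807)/2.02086… = -0.19033… → -0.190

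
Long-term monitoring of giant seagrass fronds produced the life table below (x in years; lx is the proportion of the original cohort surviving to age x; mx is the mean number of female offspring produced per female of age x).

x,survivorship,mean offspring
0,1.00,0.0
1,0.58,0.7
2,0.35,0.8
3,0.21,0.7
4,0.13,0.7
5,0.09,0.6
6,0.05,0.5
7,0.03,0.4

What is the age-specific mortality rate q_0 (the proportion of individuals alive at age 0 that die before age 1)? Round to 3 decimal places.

0.420

q_0 = (l_0 − l_1) / l_0 = (1 − 0.58) / 1
     = 0.42 / 1 = 0.42 → 0.420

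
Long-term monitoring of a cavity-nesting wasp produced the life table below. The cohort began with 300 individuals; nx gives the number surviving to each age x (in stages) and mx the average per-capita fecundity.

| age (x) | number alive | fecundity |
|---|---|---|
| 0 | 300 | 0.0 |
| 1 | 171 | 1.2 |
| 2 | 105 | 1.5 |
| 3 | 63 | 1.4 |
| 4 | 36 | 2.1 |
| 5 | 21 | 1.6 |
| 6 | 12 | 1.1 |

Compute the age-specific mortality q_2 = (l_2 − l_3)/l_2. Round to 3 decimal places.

lx = nx/n0 = nx/300: 1, 0.57, 0.35, 0.21, 0.12, 0.07, 0.04
q_2 = (l_2 − l_3) / l_2 = (0.35 − 0.21) / 0.35
     = 0.14 / 0.35 = 0.4 → 0.400

0.400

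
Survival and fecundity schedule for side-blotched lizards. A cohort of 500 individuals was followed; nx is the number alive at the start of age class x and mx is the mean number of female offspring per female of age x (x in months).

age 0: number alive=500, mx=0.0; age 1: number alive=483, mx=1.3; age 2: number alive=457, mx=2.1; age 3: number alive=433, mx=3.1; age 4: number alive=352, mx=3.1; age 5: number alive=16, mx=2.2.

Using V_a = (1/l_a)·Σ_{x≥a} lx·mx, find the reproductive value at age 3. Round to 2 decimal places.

lx = nx/n0 = nx/500: 1, 0.966, 0.914, 0.866, 0.704, 0.032
lx·mx for x ≥ 3: 2.6846, 2.1824, 0.0704 → sum = 4.9374
V_3 = 4.9374 / l_3 = 4.9374 / 0.866 = 5.701386… → 5.70

5.70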